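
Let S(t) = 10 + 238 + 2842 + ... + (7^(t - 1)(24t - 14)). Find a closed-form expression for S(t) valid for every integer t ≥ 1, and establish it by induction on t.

We claim S(t) = 7^t(4t - 3) + 3 for all t ≥ 1.
Base step (t = 1): S(1) = 10, and the closed form gives 10. They agree.
Inductive step: suppose the statement holds for some p ≥ 1, so S(p) = 7^p(4p - 3) + 3.
Then S(p+1) = S(p) + (7^p(24p + 10)) = (7^p(4p - 3) + 3) + (7^p(24p + 10)).
Simplifying, S(p+1) = 28·7^p·p + 7·7^p + 3 = 7^(p+1)(4(p+1) - 3) + 3,
which is the closed form with t = p+1.
This completes the induction.

S(t) = 7^t(4t - 3) + 3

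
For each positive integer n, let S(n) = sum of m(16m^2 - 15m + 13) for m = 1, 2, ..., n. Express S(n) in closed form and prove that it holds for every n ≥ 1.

We claim S(n) = n(n + 1)(4n^2 - n + 4) for all n ≥ 1.
Base case (n = 1): S(1) = 14, and the closed form gives 14. They agree.
Suppose the result is true for n = m, so S(m) = m(4m^3 + 3m^2 + 3m + 4).
Then S(m+1) = S(m) + (16m^3 + 33m^2 + 31m + 14) = (m(4m^3 + 3m^2 + 3m + 4)) + (16m^3 + 33m^2 + 31m + 14).
Simplifying, S(m+1) = (m + 1)(m + 2)(4m^2 + 7m + 7) = (m+1)((m+1) + 1)(4(m+1)^2 - (m+1) + 4),
which is the closed form with n = m+1.
By the principle of mathematical induction, the result holds for all n ≥ 1.

S(n) = n(n + 1)(4n^2 - n + 4)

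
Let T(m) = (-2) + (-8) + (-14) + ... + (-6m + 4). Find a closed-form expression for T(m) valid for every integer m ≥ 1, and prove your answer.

T(m) = -m(3m - 1)

We claim T(m) = -m(3m - 1) for all m ≥ 1.
Base case (m = 1): T(1) = -2, and the closed form gives -2. They agree.
Suppose the result is true for m = p, so T(p) = p(-3p + 1).
Then T(p+1) = T(p) + (-6p - 2) = (p(-3p + 1)) + (-6p - 2).
Simplifying, T(p+1) = -(p + 1)(3p + 2) = -(p+1)(3(p+1) - 1),
which is the closed form with m = p+1.
This completes the induction.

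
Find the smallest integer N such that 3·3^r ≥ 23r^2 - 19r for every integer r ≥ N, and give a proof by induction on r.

N = 5

At r = 4: 243 < 292, so the inequality fails and N ≥ 5. We prove 3·3^r ≥ 23r^2 - 19r for all r ≥ 5.
For the base case r = 5: 3·3^r = 729 and 23r^2 - 19r = 480, so 729 ≥ 480.
Inductive step: suppose the statement holds for some p ≥ 5, so 3·3^p ≥ 23p^2 - 19p.
Then 3·3^(p + 1) = 3·(3·3^p) ≥ 3·(23p^2 - 19p).
Also, for p ≥ 5 we have 3·(23p^2 - 19p) ≥ 23(p+1)^2 - 19(p+1), since 3·(23p^2 - 19p) − (23(p+1)^2 - 19(p+1)) = 46p^2 - 84p - 4, which is nonnegative for all p ≥ 5.
Combining, 3·3^(p + 1) ≥ 23(p+1)^2 - 19(p+1).
This completes the induction.
Hence the smallest such N is 5.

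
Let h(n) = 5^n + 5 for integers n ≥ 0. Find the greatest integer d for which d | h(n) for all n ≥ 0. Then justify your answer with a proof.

d = 2

Computing the first values: h(0) = 6 and h(1) = 10; gcd(6, 10) = 2, so d ≤ 2.
We prove 2 | 5^n + 5 for all n ≥ 0 by induction on n.
Base case (n = 0): h(0) = 6 = 2·(3), so 2 | h(0).
Inductive step: assume the claim holds for n = i, i.e. 2 | h(i). Then
h(i+1) = 5^(i+1) + 5 = 5·(5^i + 5) - 20 = 5·h(i) - 20. The first term is divisible by 2 by the inductive hypothesis, and -20 is divisible by 2. Hence 2 | h(i+1).
This completes the induction.
Therefore the largest such d is 2.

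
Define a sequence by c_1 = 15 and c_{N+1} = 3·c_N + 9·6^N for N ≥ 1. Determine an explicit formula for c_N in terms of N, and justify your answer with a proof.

Computing the first terms: c_1 = 15, c_2 = 99, c_3 = 621. This suggests c_N = -3^N + 3·6^N.
When N = 1: the formula gives 15 = 15 = c_1.
For the inductive step, assume it holds for an arbitrary j ≥ 1, so c_j = -3^j + 3·6^j.
Then c_{j+1} = 3·c_j + 9·6^j = 3·(-3^j + 3·6^j) + 9·6^j = -3^(j + 1) + 3·6^(j + 1),
which is the claimed formula at N = j+1.
This completes the induction.

c_N = -3^N + 3·6^N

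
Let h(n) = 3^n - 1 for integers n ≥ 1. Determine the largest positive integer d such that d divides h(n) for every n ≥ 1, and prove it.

Computing the first values: h(1) = 2 and h(2) = 8; gcd(2, 8) = 2, so d ≤ 2.
We prove 2 | 3^n - 1 for all n ≥ 1 by induction on n.
For the base case n = 1: h(1) = 2 = 2·(1), so 2 | h(1).
Suppose the result is true for n = i, i.e. 2 | h(i). Then
3^{i+1} − 1^{i+1} = 3·3^i − 1·1^i = 3·(3^i − 1^i) + (2)·1^i. The first term is divisible by 2 by the inductive hypothesis, and the second term (2)·1^i is divisible by 2 since 2 | 2. Hence 2 | h(i+1).
By the principle of mathematical induction, the result holds for all n ≥ 1.
Therefore the largest such d is 2.

d = 2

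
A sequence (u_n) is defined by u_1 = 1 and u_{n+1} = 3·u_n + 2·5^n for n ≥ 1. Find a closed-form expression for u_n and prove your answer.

Computing the first terms: u_1 = 1, u_2 = 13, u_3 = 89. This suggests u_n = -4·3^(n - 1) + 5^n.
Base step (n = 1): the formula gives 1 = 1 = u_1.
For the inductive step, assume it holds for an arbitrary i ≥ 1, so u_i = -4·3^(i - 1) + 5^i.
Then u_{i+1} = 3·u_i + 2·5^i = 3·(-4·3^(i - 1) + 5^i) + 2·5^i = -4·3^i + 5^(i + 1) = -4·3^((i+1) - 1) + 5^(i+1),
which is the claimed formula at n = i+1.
This completes the induction.

u_n = -4·3^(n - 1) + 5^n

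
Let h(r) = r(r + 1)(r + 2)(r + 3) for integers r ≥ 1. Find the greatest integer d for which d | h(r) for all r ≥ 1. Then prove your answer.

Computing the first values: h(1) = 24 and h(2) = 120; gcd(24, 120) = 24, so d ≤ 24.
We prove 24 | r(r + 1)(r + 2)(r + 3) for all r ≥ 1 by induction on r.
Base case (r = 1): h(1) = 24 = 24·(1), so 24 | h(1).
Inductive step: suppose the statement holds for some j ≥ 1, i.e. 24 | h(j). Then
h(j+1) − h(j) = (j+1)·(j+2)·(j+3)·(j+4) − j·(j+1)·(j+2)·(j+3) = (j+1)·(j+2)·(j+3)·[(j+4) − j] = 4·(j+1)·(j+2)·(j+3). The product of 3 consecutive integers is divisible by (3)! = 6, so h(j+1) − h(j) is divisible by 4·6 = 24. By the inductive hypothesis 24 | h(j), hence 24 | h(j+1).
By induction, the statement is established for all r ≥ 1.
Therefore the largest such d is 24.

d = 24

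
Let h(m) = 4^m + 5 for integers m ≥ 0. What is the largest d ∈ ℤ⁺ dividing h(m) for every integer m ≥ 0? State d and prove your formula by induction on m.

Computing the first values: h(0) = 6 and h(1) = 9; gcd(6, 9) = 3, so d ≤ 3.
We prove 3 | 4^m + 5 for all m ≥ 0 by induction on m.
For the base case m = 0: h(0) = 6 = 3·(2), so 3 | h(0).
For the inductive step, assume it holds for an arbitrary i ≥ 0, i.e. 3 | h(i). Then
h(i+1) = 4^(i+1) + 5 = 4·(4^i + 5) - 15 = 4·h(i) - 15. The first term is divisible by 3 by the inductive hypothesis, and -15 is divisible by 3. Hence 3 | h(i+1).
This completes the induction.
Therefore the largest such d is 3.

d = 3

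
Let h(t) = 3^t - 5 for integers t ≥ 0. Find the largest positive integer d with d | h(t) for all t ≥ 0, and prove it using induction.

Computing the first values: h(0) = -4 and h(1) = -2; gcd(-4, -2) = 2, so d ≤ 2.
We prove 2 | 3^t - 5 for all t ≥ 0 by induction on t.
When t = 0: h(0) = -4 = 2·(-2), so 2 | h(0).
For the inductive step, assume it holds for an arbitrary j ≥ 0, i.e. 2 | h(j). Then
h(j+1) = 3^(j+1) - 5 = 3·(3^j - 5) + 10 = 3·h(j) + 10. The first term is divisible by 2 by the inductive hypothesis, and 10 is divisible by 2. Hence 2 | h(j+1).
Hence, by induction on t, the claim holds for every t ≥ 0.
Therefore the largest such d is 2.

d = 2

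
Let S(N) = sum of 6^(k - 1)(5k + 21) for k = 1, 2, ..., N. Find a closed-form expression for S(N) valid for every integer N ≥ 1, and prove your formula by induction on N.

We claim S(N) = 6^N(N + 4) - 4 for all N ≥ 1.
Base step (N = 1): S(1) = 26, and the closed form gives 26. They agree.
Inductive step: assume the claim holds for N = k, so S(k) = 6^k(k + 4) - 4.
Then S(k+1) = S(k) + (6^k(5k + 26)) = (6^k(k + 4) - 4) + (6^k(5k + 26)).
Simplifying, S(k+1) = 6·6^k·k + 30·6^k - 4 = 6^(k+1)((k+1) + 4) - 4,
which is the closed form with N = k+1.
Hence, by induction on N, the claim holds for every N ≥ 1.

S(N) = 6^N(N + 4) - 4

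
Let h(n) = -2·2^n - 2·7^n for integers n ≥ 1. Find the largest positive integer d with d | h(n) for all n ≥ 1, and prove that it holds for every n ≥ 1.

d = 2

Computing the first values: h(1) = -18 and h(2) = -106; gcd(-18, -106) = 2, so d ≤ 2.
We prove 2 | -2·2^n - 2·7^n for all n ≥ 1 by induction on n.
For the base case n = 1: h(1) = -18 = 2·(-9), so 2 | h(1).
Inductive step: assume the claim holds for n = m, i.e. 2 | h(m). Then
h(m+1) − 7·h(m) = (-2·2^(m+1) - 2·7^(m+1)) − 7·(-2·2^m - 2·7^m) = (-2)·2^m·(2 − 7) = (10)·2^m. Since 2 | h(m) by the inductive hypothesis, 2 | 7·h(m); and 2 | 10 since 10 = 2·5. Therefore 2 | h(m+1).
By induction, the statement is established for all n ≥ 1.
Therefore the largest such d is 2.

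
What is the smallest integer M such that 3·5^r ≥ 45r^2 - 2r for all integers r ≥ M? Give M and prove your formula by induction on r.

M = 4

At r = 3: 375 < 399, so the inequality fails and M ≥ 4. We prove 3·5^r ≥ 45r^2 - 2r for all r ≥ 4.
Base step (r = 4): 3·5^r = 1875 and 45r^2 - 2r = 712, so 1875 ≥ 712.
Inductive step: assume the claim holds for r = k, so 3·5^k ≥ 45k^2 - 2k.
Then 3·5^(k + 1) = 5·(3·5^k) ≥ 5·(45k^2 - 2k).
Also, for k ≥ 4 we have 5·(45k^2 - 2k) ≥ 45(k+1)^2 - 2(k+1), since 5·(45k^2 - 2k) − (45(k+1)^2 - 2(k+1)) = 180k^2 - 98k - 43, which is nonnegative for all k ≥ 4.
Combining, 3·5^(k + 1) ≥ 45(k+1)^2 - 2(k+1).
Hence, by induction on r, the claim holds for every r ≥ 4.
Hence the smallest such M is 4.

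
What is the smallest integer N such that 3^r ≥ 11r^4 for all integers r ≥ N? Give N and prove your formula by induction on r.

At r = 10: 59049 < 110000, so the inequality fails and N ≥ 11. We prove 3^r ≥ 11r^4 for all r ≥ 11.
For the base case r = 11: 3^r = 177147 and 11r^4 = 161051, so 177147 ≥ 161051.
Inductive step: assume the claim holds for r = m, so 3^m ≥ 11m^4.
Then 3^(m + 1) = 3·(3^m) ≥ 3·(11m^4).
Also, for m ≥ 11 we have 3·(11m^4) ≥ 11(m+1)^4, since 3 ≥ (1 + 1/m)^4 for all m ≥ 11.
Combining, 3^(m + 1) ≥ 11(m+1)^4.
By the principle of mathematical induction, the result holds for all r ≥ 11.
Hence the smallest such N is 11.

N = 11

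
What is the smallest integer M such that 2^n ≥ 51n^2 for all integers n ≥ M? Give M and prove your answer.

M = 14

At n = 13: 8192 < 8619, so the inequality fails and M ≥ 14. We prove 2^n ≥ 51n^2 for all n ≥ 14.
Base step (n = 14): 2^n = 16384 and 51n^2 = 9996, so 16384 ≥ 9996.
Suppose the result is true for n = j, so 2^j ≥ 51j^2.
Then 2^(j + 1) = 2·(2^j) ≥ 2·(51j^2).
Also, for j ≥ 14 we have 2·(51j^2) ≥ 51(j+1)^2, since 2 ≥ (1 + 1/j)^2 for all j ≥ 14.
Combining, 2^(j + 1) ≥ 51(j+1)^2.
By the principle of mathematical induction, the result holds for all n ≥ 14.
Hence the smallest such M is 14.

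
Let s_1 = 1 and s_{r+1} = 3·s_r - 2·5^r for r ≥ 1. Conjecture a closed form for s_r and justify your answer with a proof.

Computing the first terms: s_1 = 1, s_2 = -7, s_3 = -71. This suggests s_r = 2·3^r - 5^r.
Base step (r = 1): the formula gives 1 = 1 = s_1.
Inductive step: suppose the statement holds for some i ≥ 1, so s_i = 2·3^i - 5^i.
Then s_{i+1} = 3·s_i - 2·5^i = 3·(2·3^i - 5^i) - 2·5^i = 2·3^(i + 1) - 5^(i + 1),
which is the claimed formula at r = i+1.
By the principle of mathematical induction, the result holds for all r ≥ 1.

s_r = 2·3^r - 5^r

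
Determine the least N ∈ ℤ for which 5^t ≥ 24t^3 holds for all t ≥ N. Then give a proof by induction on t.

At t = 4: 625 < 1536, so the inequality fails and N ≥ 5. We prove 5^t ≥ 24t^3 for all t ≥ 5.
When t = 5: 5^t = 3125 and 24t^3 = 3000, so 3125 ≥ 3000.
Suppose the result is true for t = r, so 5^r ≥ 24r^3.
Then 5^(r + 1) = 5·(5^r) ≥ 5·(24r^3).
Also, for r ≥ 5 we have 5·(24r^3) ≥ 24(r+1)^3, since 5 ≥ (1 + 1/r)^3 for all r ≥ 5.
Combining, 5^(r + 1) ≥ 24(r+1)^3.
Hence, by induction on t, the claim holds for every t ≥ 5.
Hence the smallest such N is 5.

N = 5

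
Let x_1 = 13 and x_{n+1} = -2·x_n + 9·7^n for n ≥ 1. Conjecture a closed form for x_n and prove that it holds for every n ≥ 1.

Computing the first terms: x_1 = 13, x_2 = 37, x_3 = 367. This suggests x_n = -3(-2)^n + 7^n.
Base step (n = 1): the formula gives 13 = 13 = x_1.
Inductive step: suppose the statement holds for some r ≥ 1, so x_r = -3(-2)^r + 7^r.
Then x_{r+1} = -2·x_r + 9·7^r = -2·(-3(-2)^r + 7^r) + 9·7^r = -3(-2)^(r + 1) + 7^(r + 1),
which is the claimed formula at n = r+1.
By induction, the statement is established for all n ≥ 1.

x_n = -3(-2)^n + 7^n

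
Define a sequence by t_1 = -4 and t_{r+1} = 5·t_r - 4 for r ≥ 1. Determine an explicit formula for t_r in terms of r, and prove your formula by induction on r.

Computing the first terms: t_1 = -4, t_2 = -24, t_3 = -124. This suggests t_r = -5^r + 1.
Base step (r = 1): the formula gives -4 = -4 = t_1.
Inductive step: assume the claim holds for r = i, so t_i = -5^i + 1.
Then t_{i+1} = 5·t_i - 4 = 5·(-5^i + 1) - 4 = -5^(i + 1) + 1,
which is the claimed formula at r = i+1.
By the principle of mathematical induction, the result holds for all r ≥ 1.

t_r = -5^r + 1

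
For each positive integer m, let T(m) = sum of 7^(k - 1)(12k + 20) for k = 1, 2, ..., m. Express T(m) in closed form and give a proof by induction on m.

T(m) = 7^m(2m + 3) - 3

We claim T(m) = 7^m(2m + 3) - 3 for all m ≥ 1.
Base step (m = 1): T(1) = 32, and the closed form gives 32. They agree.
Suppose the result is true for m = k, so T(k) = 7^k(2k + 3) - 3.
Then T(k+1) = T(k) + (7^k(12k + 32)) = (7^k(2k + 3) - 3) + (7^k(12k + 32)).
Simplifying, T(k+1) = 14·7^k·k + 35·7^k - 3 = 7^(k+1)(2(k+1) + 3) - 3,
which is the closed form with m = k+1.
By the principle of mathematical induction, the result holds for all m ≥ 1.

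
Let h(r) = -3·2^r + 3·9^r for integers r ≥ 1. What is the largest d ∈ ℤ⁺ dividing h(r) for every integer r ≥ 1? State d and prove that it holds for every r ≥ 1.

Computing the first values: h(1) = 21 and h(2) = 231; gcd(21, 231) = 21, so d ≤ 21.
We prove 21 | -3·2^r + 3·9^r for all r ≥ 1 by induction on r.
For the base case r = 1: h(1) = 21 = 21·(1), so 21 | h(1).
Suppose the result is true for r = k, i.e. 21 | h(k). Then
h(k+1) − 9·h(k) = (-3·2^(k+1) + 3·9^(k+1)) − 9·(-3·2^k + 3·9^k) = (-3)·2^k·(2 − 9) = (21)·2^k. Since 21 | h(k) by the inductive hypothesis, 21 | 9·h(k); and 21 | 21 since 21 = 21·1. Therefore 21 | h(k+1).
By the principle of mathematical induction, the result holds for all r ≥ 1.
Therefore the largest such d is 21.

d = 21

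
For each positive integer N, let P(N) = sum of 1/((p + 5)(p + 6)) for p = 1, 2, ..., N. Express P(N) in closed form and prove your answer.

P(N) = N/(6(N + 6))

We claim P(N) = N/(6(N + 6)) for all N ≥ 1.
Base step (N = 1): P(1) = 1/42, and the closed form gives 1/42. They agree.
Suppose the result is true for N = p, so P(p) = p/(6(p + 6)).
Then P(p+1) = P(p) + (1/((p + 6)(p + 7))) = (p/(6(p + 6))) + (1/((p + 6)(p + 7))).
Simplifying, P(p+1) = (p + 1)/(6(p + 7)) = (p+1)/(6((p+1) + 6)),
which is the closed form with N = p+1.
Hence, by induction on N, the claim holds for every N ≥ 1.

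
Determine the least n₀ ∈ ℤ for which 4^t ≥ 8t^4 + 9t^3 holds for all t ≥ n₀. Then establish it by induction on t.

n₀ = 8

At t = 7: 16384 < 22295, so the inequality fails and n₀ ≥ 8. We prove 4^t ≥ 8t^4 + 9t^3 for all t ≥ 8.
Base step (t = 8): 4^t = 65536 and 8t^4 + 9t^3 = 37376, so 65536 ≥ 37376.
Inductive step: assume the claim holds for t = m, so 4^m ≥ 8m^4 + 9m^3.
Then 4^(m + 1) = 4·(4^m) ≥ 4·(8m^4 + 9m^3).
Also, for m ≥ 8 we have 4·(8m^4 + 9m^3) ≥ 8(m+1)^4 + 9(m+1)^3, since 4·(8m^4 + 9m^3) − (8(m+1)^4 + 9(m+1)^3) = 24m^4 - 5m^3 - 75m^2 - 59m - 17, which is nonnegative for all m ≥ 8.
Combining, 4^(m + 1) ≥ 8(m+1)^4 + 9(m+1)^3.
Hence, by induction on t, the claim holds for every t ≥ 8.
Hence the smallest such n₀ is 8.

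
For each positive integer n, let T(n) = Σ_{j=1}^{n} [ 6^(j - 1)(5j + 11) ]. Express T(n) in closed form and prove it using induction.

We claim T(n) = 6^n(n + 2) - 2 for all n ≥ 1.
When n = 1: T(1) = 16, and the closed form gives 16. They agree.
Inductive step: assume the claim holds for n = j, so T(j) = 6^j(j + 2) - 2.
Then T(j+1) = T(j) + (6^j(5j + 16)) = (6^j(j + 2) - 2) + (6^j(5j + 16)).
Simplifying, T(j+1) = 6·6^j·j + 18·6^j - 2 = 6^(j+1)((j+1) + 2) - 2,
which is the closed form with n = j+1.
This completes the induction.

T(n) = 6^n(n + 2) - 2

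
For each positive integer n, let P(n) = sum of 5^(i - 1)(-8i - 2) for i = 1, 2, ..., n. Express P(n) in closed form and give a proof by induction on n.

P(n) = -2·5^n·n

We claim P(n) = -2·5^n·n for all n ≥ 1.
Base case (n = 1): P(1) = -10, and the closed form gives -10. They agree.
Inductive step: suppose the statement holds for some i ≥ 1, so P(i) = -2·5^i·i.
Then P(i+1) = P(i) + (5^i(-8i - 10)) = (-2·5^i·i) + (5^i(-8i - 10)).
Simplifying, P(i+1) = 10·5^i(-i - 1) = -2·5^(i+1)·(i+1),
which is the closed form with n = i+1.
By induction, the statement is established for all n ≥ 1.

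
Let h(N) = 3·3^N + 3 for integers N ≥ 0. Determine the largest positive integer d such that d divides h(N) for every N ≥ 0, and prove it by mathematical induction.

Computing the first values: h(0) = 6 and h(1) = 12; gcd(6, 12) = 6, so d ≤ 6.
We prove 6 | 3·3^N + 3 for all N ≥ 0 by induction on N.
When N = 0: h(0) = 6 = 6·(1), so 6 | h(0).
For the inductive step, assume it holds for an arbitrary j ≥ 0, i.e. 6 | h(j). Then
h(j+1) = 3·3^(j+1) + 3 = 3·(3·3^j + 3) - 6 = 3·h(j) - 6. The first term is divisible by 6 by the inductive hypothesis, and -6 is divisible by 6. Hence 6 | h(j+1).
By the principle of mathematical induction, the result holds for all N ≥ 0.
Therefore the largest such d is 6.

d = 6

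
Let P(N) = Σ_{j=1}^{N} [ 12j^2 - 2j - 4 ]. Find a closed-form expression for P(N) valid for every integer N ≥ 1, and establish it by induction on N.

We claim P(N) = N(4N^2 + 5N - 3) for all N ≥ 1.
When N = 1: P(1) = 6, and the closed form gives 6. They agree.
Inductive step: assume the claim holds for N = j, so P(j) = j(4j^2 + 5j - 3).
Then P(j+1) = P(j) + (12j^2 + 22j + 6) = (j(4j^2 + 5j - 3)) + (12j^2 + 22j + 6).
Simplifying, P(j+1) = (j + 1)(4j^2 + 13j + 6) = (j+1)(4(j+1)^2 + 5(j+1) - 3),
which is the closed form with N = j+1.
By induction, the statement is established for all N ≥ 1.

P(N) = N(4N^2 + 5N - 3)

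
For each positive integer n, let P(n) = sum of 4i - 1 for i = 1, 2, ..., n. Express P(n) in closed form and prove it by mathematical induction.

P(n) = n(2n + 1)

We claim P(n) = n(2n + 1) for all n ≥ 1.
Base case (n = 1): P(1) = 3, and the closed form gives 3. They agree.
Inductive step: assume the claim holds for n = i, so P(i) = i(2i + 1).
Then P(i+1) = P(i) + (4i + 3) = (i(2i + 1)) + (4i + 3).
Simplifying, P(i+1) = (i + 1)(2i + 3) = (i+1)(2(i+1) + 1),
which is the closed form with n = i+1.
This completes the induction.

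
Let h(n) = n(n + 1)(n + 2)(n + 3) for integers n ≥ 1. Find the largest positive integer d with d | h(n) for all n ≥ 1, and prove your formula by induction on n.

d = 24

Computing the first values: h(1) = 24 and h(2) = 120; gcd(24, 120) = 24, so d ≤ 24.
We prove 24 | n(n + 1)(n + 2)(n + 3) for all n ≥ 1 by induction on n.
When n = 1: h(1) = 24 = 24·(1), so 24 | h(1).
Suppose the result is true for n = j, i.e. 24 | h(j). Then
h(j+1) − h(j) = (j+1)·(j+2)·(j+3)·(j+4) − j·(j+1)·(j+2)·(j+3) = (j+1)·(j+2)·(j+3)·[(j+4) − j] = 4·(j+1)·(j+2)·(j+3). The product of 3 consecutive integers is divisible by (3)! = 6, so h(j+1) − h(j) is divisible by 4·6 = 24. By the inductive hypothesis 24 | h(j), hence 24 | h(j+1).
This completes the induction.
Therefore the largest such d is 24.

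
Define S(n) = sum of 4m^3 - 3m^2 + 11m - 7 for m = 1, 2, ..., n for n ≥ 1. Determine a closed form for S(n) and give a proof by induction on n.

S(n) = n(n^3 + n^2 + 5n - 2)

We claim S(n) = n(n^3 + n^2 + 5n - 2) for all n ≥ 1.
When n = 1: S(1) = 5, and the closed form gives 5. They agree.
Suppose the result is true for n = m, so S(m) = m(m^3 + m^2 + 5m - 2).
Then S(m+1) = S(m) + (4m^3 + 9m^2 + 17m + 5) = (m(m^3 + m^2 + 5m - 2)) + (4m^3 + 9m^2 + 17m + 5).
Simplifying, S(m+1) = (m + 1)(m^3 + 4m^2 + 10m + 5) = (m+1)((m+1)^3 + (m+1)^2 + 5(m+1) - 2),
which is the closed form with n = m+1.
Hence, by induction on n, the claim holds for every n ≥ 1.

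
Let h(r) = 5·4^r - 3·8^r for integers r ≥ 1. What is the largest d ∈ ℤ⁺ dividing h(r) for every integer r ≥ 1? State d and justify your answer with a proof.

d = 4

Computing the first values: h(1) = -4 and h(2) = -112; gcd(-4, -112) = 4, so d ≤ 4.
We prove 4 | 5·4^r - 3·8^r for all r ≥ 1 by induction on r.
Base step (r = 1): h(1) = -4 = 4·(-1), so 4 | h(1).
For the inductive step, assume it holds for an arbitrary m ≥ 1, i.e. 4 | h(m). Then
h(m+1) − 8·h(m) = (5·4^(m+1) - 3·8^(m+1)) − 8·(5·4^m - 3·8^m) = (5)·4^m·(4 − 8) = (-20)·4^m. Since 4 | h(m) by the inductive hypothesis, 4 | 8·h(m); and 4 | -20 since -20 = 4·-5. Therefore 4 | h(m+1).
By the principle of mathematical induction, the result holds for all r ≥ 1.
Therefore the largest such d is 4.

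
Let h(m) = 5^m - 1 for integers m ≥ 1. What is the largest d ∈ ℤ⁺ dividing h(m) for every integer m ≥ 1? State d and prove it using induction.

Computing the first values: h(1) = 4 and h(2) = 24; gcd(4, 24) = 4, so d ≤ 4.
We prove 4 | 5^m - 1 for all m ≥ 1 by induction on m.
Base case (m = 1): h(1) = 4 = 4·(1), so 4 | h(1).
Suppose the result is true for m = i, i.e. 4 | h(i). Then
5^{i+1} − 1^{i+1} = 5·5^i − 1·1^i = 5·(5^i − 1^i) + (4)·1^i. The first term is divisible by 4 by the inductive hypothesis, and the second term (4)·1^i is divisible by 4 since 4 | 4. Hence 4 | h(i+1).
By the principle of mathematical induction, the result holds for all m ≥ 1.
Therefore the largest such d is 4.

d = 4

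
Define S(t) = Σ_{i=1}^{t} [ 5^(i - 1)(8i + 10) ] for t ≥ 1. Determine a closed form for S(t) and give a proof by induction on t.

S(t) = 2·5^t(t + 1) - 2

We claim S(t) = 2·5^t(t + 1) - 2 for all t ≥ 1.
Base case (t = 1): S(1) = 18, and the closed form gives 18. They agree.
Inductive step: assume the claim holds for t = i, so S(i) = 2·5^i(i + 1) - 2.
Then S(i+1) = S(i) + (5^i(8i + 18)) = (2·5^i(i + 1) - 2) + (5^i(8i + 18)).
Simplifying, S(i+1) = 10·5^i·i + 20·5^i - 2 = 2·5^(i+1)((i+1) + 1) - 2,
which is the closed form with t = i+1.
By the principle of mathematical induction, the result holds for all t ≥ 1.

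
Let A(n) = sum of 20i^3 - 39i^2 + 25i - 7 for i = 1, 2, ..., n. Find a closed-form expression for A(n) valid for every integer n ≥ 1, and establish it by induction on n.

A(n) = n(5n^3 - 3n^2 - 2n - 1)

We claim A(n) = n(5n^3 - 3n^2 - 2n - 1) for all n ≥ 1.
When n = 1: A(1) = -1, and the closed form gives -1. They agree.
Inductive step: assume the claim holds for n = i, so A(i) = i(5i^3 - 3i^2 - 2i - 1).
Then A(i+1) = A(i) + (20i^3 + 21i^2 + 7i - 1) = (i(5i^3 - 3i^2 - 2i - 1)) + (20i^3 + 21i^2 + 7i - 1).
Simplifying, A(i+1) = (i + 1)(5i^3 + 12i^2 + 7i - 1) = (i+1)(5(i+1)^3 - 3(i+1)^2 - 2(i+1) - 1),
which is the closed form with n = i+1.
This completes the induction.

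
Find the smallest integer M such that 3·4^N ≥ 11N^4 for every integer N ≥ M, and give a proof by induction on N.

M = 7

At N = 6: 12288 < 14256, so the inequality fails and M ≥ 7. We prove 3·4^N ≥ 11N^4 for all N ≥ 7.
For the base case N = 7: 3·4^N = 49152 and 11N^4 = 26411, so 49152 ≥ 26411.
Suppose the result is true for N = m, so 3·4^m ≥ 11m^4.
Then 3·4^(m + 1) = 4·(3·4^m) ≥ 4·(11m^4).
Also, for m ≥ 7 we have 4·(11m^4) ≥ 11(m+1)^4, since 4 ≥ (1 + 1/m)^4 for all m ≥ 7.
Combining, 3·4^(m + 1) ≥ 11(m+1)^4.
Hence, by induction on N, the claim holds for every N ≥ 7.
Hence the smallest such M is 7.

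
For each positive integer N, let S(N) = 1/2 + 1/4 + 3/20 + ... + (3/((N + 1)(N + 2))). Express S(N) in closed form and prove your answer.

S(N) = 3N/(2(N + 2))

We claim S(N) = 3N/(2(N + 2)) for all N ≥ 1.
When N = 1: S(1) = 1/2, and the closed form gives 1/2. They agree.
For the inductive step, assume it holds for an arbitrary j ≥ 1, so S(j) = 3j/(2(j + 2)).
Then S(j+1) = S(j) + (3/((j + 2)(j + 3))) = (3j/(2(j + 2))) + (3/((j + 2)(j + 3))).
Simplifying, S(j+1) = 3(j + 1)/(2(j + 3)) = 3(j+1)/(2((j+1) + 2)),
which is the closed form with N = j+1.
Hence, by induction on N, the claim holds for every N ≥ 1.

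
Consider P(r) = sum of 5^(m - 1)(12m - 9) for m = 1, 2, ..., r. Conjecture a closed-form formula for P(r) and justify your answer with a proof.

P(r) = 3·5^r(r - 1) + 3

We claim P(r) = 3·5^r(r - 1) + 3 for all r ≥ 1.
When r = 1: P(1) = 3, and the closed form gives 3. They agree.
For the inductive step, assume it holds for an arbitrary m ≥ 1, so P(m) = 3·5^m(m - 1) + 3.
Then P(m+1) = P(m) + (5^m(12m + 3)) = (3·5^m(m - 1) + 3) + (5^m(12m + 3)).
Simplifying, P(m+1) = 15·5^m·m + 3 = 3·5^(m+1)((m+1) - 1) + 3,
which is the closed form with r = m+1.
By the principle of mathematical induction, the result holds for all r ≥ 1.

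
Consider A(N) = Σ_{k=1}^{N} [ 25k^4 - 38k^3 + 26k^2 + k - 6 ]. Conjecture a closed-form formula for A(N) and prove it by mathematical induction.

A(N) = N(5N^4 + 3N^3 - 2N^2 + 4N - 2)

We claim A(N) = N(5N^4 + 3N^3 - 2N^2 + 4N - 2) for all N ≥ 1.
Base step (N = 1): A(1) = 8, and the closed form gives 8. They agree.
Inductive step: suppose the statement holds for some k ≥ 1, so A(k) = k(5k^4 + 3k^3 - 2k^2 + 4k - 2).
Then A(k+1) = A(k) + (25k^4 + 62k^3 + 62k^2 + 39k + 8) = (k(5k^4 + 3k^3 - 2k^2 + 4k - 2)) + (25k^4 + 62k^3 + 62k^2 + 39k + 8).
Simplifying, A(k+1) = (k + 1)(5k^4 + 23k^3 + 37k^2 + 29k + 8) = (k+1)(5(k+1)^4 + 3(k+1)^3 - 2(k+1)^2 + 4(k+1) - 2),
which is the closed form with N = k+1.
This completes the induction.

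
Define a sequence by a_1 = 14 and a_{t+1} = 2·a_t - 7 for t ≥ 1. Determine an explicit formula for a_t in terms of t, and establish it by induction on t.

a_t = 7·2^(t - 1) + 7

Computing the first terms: a_1 = 14, a_2 = 21, a_3 = 35. This suggests a_t = 7·2^(t - 1) + 7.
For the base case t = 1: the formula gives 14 = 14 = a_1.
Inductive step: suppose the statement holds for some m ≥ 1, so a_m = 7·2^(m - 1) + 7.
Then a_{m+1} = 2·a_m - 7 = 2·(7·2^(m - 1) + 7) - 7 = 7·2^m + 7 = 7·2^((m+1) - 1) + 7,
which is the claimed formula at t = m+1.
This completes the induction.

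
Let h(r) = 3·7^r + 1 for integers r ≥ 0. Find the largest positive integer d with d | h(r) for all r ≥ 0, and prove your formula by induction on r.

d = 2

Computing the first values: h(0) = 4 and h(1) = 22; gcd(4, 22) = 2, so d ≤ 2.
We prove 2 | 3·7^r + 1 for all r ≥ 0 by induction on r.
For the base case r = 0: h(0) = 4 = 2·(2), so 2 | h(0).
Inductive step: assume the claim holds for r = m, i.e. 2 | h(m). Then
h(m+1) = 3·7^(m+1) + 1 = 7·(3·7^m + 1) - 6 = 7·h(m) - 6. The first term is divisible by 2 by the inductive hypothesis, and -6 is divisible by 2. Hence 2 | h(m+1).
Hence, by induction on r, the claim holds for every r ≥ 0.
Therefore the largest such d is 2.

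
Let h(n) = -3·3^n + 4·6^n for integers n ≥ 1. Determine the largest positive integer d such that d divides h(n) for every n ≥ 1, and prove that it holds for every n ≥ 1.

d = 3

Computing the first values: h(1) = 15 and h(2) = 117; gcd(15, 117) = 3, so d ≤ 3.
We prove 3 | -3·3^n + 4·6^n for all n ≥ 1 by induction on n.
Base step (n = 1): h(1) = 15 = 3·(5), so 3 | h(1).
Inductive step: assume the claim holds for n = k, i.e. 3 | h(k). Then
h(k+1) − 6·h(k) = (-3·3^(k+1) + 4·6^(k+1)) − 6·(-3·3^k + 4·6^k) = (-3)·3^k·(3 − 6) = (9)·3^k. Since 3 | h(k) by the inductive hypothesis, 3 | 6·h(k); and 3 | 9 since 9 = 3·3. Therefore 3 | h(k+1).
By the principle of mathematical induction, the result holds for all n ≥ 1.
Therefore the largest such d is 3.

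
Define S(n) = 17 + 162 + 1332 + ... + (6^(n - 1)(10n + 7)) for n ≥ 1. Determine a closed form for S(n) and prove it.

S(n) = 6^n(2n + 1) - 1

We claim S(n) = 6^n(2n + 1) - 1 for all n ≥ 1.
Base case (n = 1): S(1) = 17, and the closed form gives 17. They agree.
For the inductive step, assume it holds for an arbitrary i ≥ 1, so S(i) = 6^i(2i + 1) - 1.
Then S(i+1) = S(i) + (6^i(10i + 17)) = (6^i(2i + 1) - 1) + (6^i(10i + 17)).
Simplifying, S(i+1) = 12·6^i·i + 18·6^i - 1 = 6^(i+1)(2(i+1) + 1) - 1,
which is the closed form with n = i+1.
By induction, the statement is established for all n ≥ 1.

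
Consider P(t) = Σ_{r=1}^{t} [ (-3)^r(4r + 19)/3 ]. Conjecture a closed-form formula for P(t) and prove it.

We claim P(t) = (-3)^t(t + 5) - 5 for all t ≥ 1.
When t = 1: P(1) = -23, and the closed form gives -23. They agree.
Suppose the result is true for t = r, so P(r) = (-3)^r(r + 5) - 5.
Then P(r+1) = P(r) + ((-3)^r(-4r - 23)) = ((-3)^r(r + 5) - 5) + ((-3)^r(-4r - 23)).
Simplifying, P(r+1) = -3(-3)^r·r - 18(-3)^r - 5 = (-3)^(r+1)((r+1) + 5) - 5,
which is the closed form with t = r+1.
By the principle of mathematical induction, the result holds for all t ≥ 1.

P(t) = (-3)^t(t + 5) - 5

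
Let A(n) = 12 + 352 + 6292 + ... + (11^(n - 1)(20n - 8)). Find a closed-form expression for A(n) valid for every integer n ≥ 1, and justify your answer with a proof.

We claim A(n) = 11^n(2n - 1) + 1 for all n ≥ 1.
For the base case n = 1: A(1) = 12, and the closed form gives 12. They agree.
Suppose the result is true for n = m, so A(m) = 11^m(2m - 1) + 1.
Then A(m+1) = A(m) + (11^m(20m + 12)) = (11^m(2m - 1) + 1) + (11^m(20m + 12)).
Simplifying, A(m+1) = 22·11^m·m + 11·11^m + 1 = 11^(m+1)(2(m+1) - 1) + 1,
which is the closed form with n = m+1.
This completes the induction.

A(n) = 11^n(2n - 1) + 1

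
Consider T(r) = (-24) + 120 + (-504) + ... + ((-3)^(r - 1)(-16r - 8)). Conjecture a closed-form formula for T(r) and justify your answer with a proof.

T(r) = (-3)^r(4r + 3) - 3

We claim T(r) = (-3)^r(4r + 3) - 3 for all r ≥ 1.
Base step (r = 1): T(1) = -24, and the closed form gives -24. They agree.
For the inductive step, assume it holds for an arbitrary i ≥ 1, so T(i) = (-3)^i(4i + 3) - 3.
Then T(i+1) = T(i) + ((-3)^i(-16i - 24)) = ((-3)^i(4i + 3) - 3) + ((-3)^i(-16i - 24)).
Simplifying, T(i+1) = -12(-3)^i·i - 21(-3)^i - 3 = (-3)^(i+1)(4(i+1) + 3) - 3,
which is the closed form with r = i+1.
Hence, by induction on r, the claim holds for every r ≥ 1.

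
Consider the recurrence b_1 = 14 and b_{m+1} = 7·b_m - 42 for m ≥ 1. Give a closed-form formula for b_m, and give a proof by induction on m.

b_m = 7^m + 7

Computing the first terms: b_1 = 14, b_2 = 56, b_3 = 350. This suggests b_m = 7^m + 7.
For the base case m = 1: the formula gives 14 = 14 = b_1.
For the inductive step, assume it holds for an arbitrary j ≥ 1, so b_j = 7^j + 7.
Then b_{j+1} = 7·b_j - 42 = 7·(7^j + 7) - 42 = 7^(j + 1) + 7,
which is the claimed formula at m = j+1.
Hence, by induction on m, the claim holds for every m ≥ 1.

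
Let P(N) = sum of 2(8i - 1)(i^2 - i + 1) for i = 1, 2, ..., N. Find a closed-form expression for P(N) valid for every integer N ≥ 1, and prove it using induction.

We claim P(N) = 2N(2N^3 + N^2 + 2N + 2) for all N ≥ 1.
When N = 1: P(1) = 14, and the closed form gives 14. They agree.
Inductive step: suppose the statement holds for some i ≥ 1, so P(i) = 2i(2i^3 + i^2 + 2i + 2).
Then P(i+1) = P(i) + (-2(i - (i + 1)^2)(8i + 7)) = (2i(2i^3 + i^2 + 2i + 2)) + (-2(i - (i + 1)^2)(8i + 7)).
Simplifying, P(i+1) = 2(i + 1)(2i^3 + 7i^2 + 10i + 7) = 2(i+1)(2(i+1)^3 + (i+1)^2 + 2(i+1) + 2),
which is the closed form with N = i+1.
By induction, the statement is established for all N ≥ 1.

P(N) = 2N(2N^3 + N^2 + 2N + 2)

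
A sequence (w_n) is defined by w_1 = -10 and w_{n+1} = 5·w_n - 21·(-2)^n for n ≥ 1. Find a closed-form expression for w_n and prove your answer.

Computing the first terms: w_1 = -10, w_2 = -8, w_3 = -124. This suggests w_n = 3(-2)^n - 4·5^(n - 1).
Base step (n = 1): the formula gives -10 = -10 = w_1.
Inductive step: suppose the statement holds for some p ≥ 1, so w_p = 3(-2)^p - 4·5^(p - 1).
Then w_{p+1} = 5·w_p - 21·(-2)^p = 5·(3(-2)^p - 4·5^(p - 1)) - 21·(-2)^p = 3(-2)^(p + 1) - 4·5^p = 3(-2)^(p+1) - 4·5^((p+1) - 1),
which is the claimed formula at n = p+1.
By induction, the statement is established for all n ≥ 1.

w_n = 3(-2)^n - 4·5^(n - 1)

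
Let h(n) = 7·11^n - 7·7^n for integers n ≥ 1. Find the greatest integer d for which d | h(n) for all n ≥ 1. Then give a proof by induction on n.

Computing the first values: h(1) = 28 and h(2) = 504; gcd(28, 504) = 28, so d ≤ 28.
We prove 28 | 7·11^n - 7·7^n for all n ≥ 1 by induction on n.
When n = 1: h(1) = 28 = 28·(1), so 28 | h(1).
Suppose the result is true for n = j, i.e. 28 | h(j). Then
h(j+1) − 11·h(j) = (7·11^(j+1) - 7·7^(j+1)) − 11·(7·11^j - 7·7^j) = (-7)·7^j·(7 − 11) = (28)·7^j. Since 28 | h(j) by the inductive hypothesis, 28 | 11·h(j); and 28 | 28 since 28 = 28·1. Therefore 28 | h(j+1).
By the principle of mathematical induction, the result holds for all n ≥ 1.
Therefore the largest such d is 28.

d = 28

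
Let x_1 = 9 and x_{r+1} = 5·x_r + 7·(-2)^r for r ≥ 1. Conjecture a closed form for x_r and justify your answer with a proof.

Computing the first terms: x_1 = 9, x_2 = 31, x_3 = 183. This suggests x_r = -(-2)^r + 7·5^(r - 1).
Base case (r = 1): the formula gives 9 = 9 = x_1.
Inductive step: suppose the statement holds for some i ≥ 1, so x_i = -(-2)^i + 7·5^(i - 1).
Then x_{i+1} = 5·x_i + 7·(-2)^i = 5·(-(-2)^i + 7·5^(i - 1)) + 7·(-2)^i = -(-2)^(i + 1) + 7·5^i = -(-2)^(i+1) + 7·5^((i+1) - 1),
which is the claimed formula at r = i+1.
By the principle of mathematical induction, the result holds for all r ≥ 1.

x_r = -(-2)^r + 7·5^(r - 1)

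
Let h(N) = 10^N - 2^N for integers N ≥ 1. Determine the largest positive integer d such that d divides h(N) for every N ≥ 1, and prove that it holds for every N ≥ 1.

Computing the first values: h(1) = 8 and h(2) = 96; gcd(8, 96) = 8, so d ≤ 8.
We prove 8 | 10^N - 2^N for all N ≥ 1 by induction on N.
When N = 1: h(1) = 8 = 8·(1), so 8 | h(1).
For the inductive step, assume it holds for an arbitrary r ≥ 1, i.e. 8 | h(r). Then
10^{r+1} − 2^{r+1} = 10·10^r − 2·2^r = 10·(10^r − 2^r) + (8)·2^r. The first term is divisible by 8 by the inductive hypothesis, and the second term (8)·2^r is divisible by 8 since 8 | 8. Hence 8 | h(r+1).
This completes the induction.
Therefore the largest such d is 8.

d = 8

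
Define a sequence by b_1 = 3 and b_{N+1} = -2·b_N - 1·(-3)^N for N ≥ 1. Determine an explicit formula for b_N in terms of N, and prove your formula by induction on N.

Computing the first terms: b_1 = 3, b_2 = -3, b_3 = -3. This suggests b_N = -3(-2)^N + (-3)^N.
Base case (N = 1): the formula gives 3 = 3 = b_1.
Inductive step: assume the claim holds for N = p, so b_p = -3(-2)^p + (-3)^p.
Then b_{p+1} = -2·b_p - 1·(-3)^p = -2·(-3(-2)^p + (-3)^p) - 1·(-3)^p = -3(-2)^(p + 1) + (-3)^(p + 1),
which is the claimed formula at N = p+1.
By the principle of mathematical induction, the result holds for all N ≥ 1.

b_N = -3(-2)^N + (-3)^N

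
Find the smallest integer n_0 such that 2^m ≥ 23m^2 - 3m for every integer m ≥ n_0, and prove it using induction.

At m = 11: 2048 < 2750, so the inequality fails and n_0 ≥ 12. We prove 2^m ≥ 23m^2 - 3m for all m ≥ 12.
When m = 12: 2^m = 4096 and 23m^2 - 3m = 3276, so 4096 ≥ 3276.
Inductive step: suppose the statement holds for some p ≥ 12, so 2^p ≥ 23p^2 - 3p.
Then 2^(p + 1) = 2·(2^p) ≥ 2·(23p^2 - 3p).
Also, for p ≥ 12 we have 2·(23p^2 - 3p) ≥ 23(p+1)^2 - 3(p+1), since 2·(23p^2 - 3p) − (23(p+1)^2 - 3(p+1)) = 23p^2 - 49p - 20, which is nonnegative for all p ≥ 12.
Combining, 2^(p + 1) ≥ 23(p+1)^2 - 3(p+1).
This completes the induction.
Hence the smallest such n_0 is 12.

n_0 = 12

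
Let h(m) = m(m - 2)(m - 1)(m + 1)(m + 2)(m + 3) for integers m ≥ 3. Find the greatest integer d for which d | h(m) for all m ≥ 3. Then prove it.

Computing the first values: h(3) = 720 and h(4) = 5040; gcd(720, 5040) = 720, so d ≤ 720.
We prove 720 | m(m - 2)(m - 1)(m + 1)(m + 2)(m + 3) for all m ≥ 3 by induction on m.
For the base case m = 3: h(3) = 720 = 720·(1), so 720 | h(3).
Inductive step: suppose the statement holds for some k ≥ 3, i.e. 720 | h(k). Then
h(k+1) − h(k) = (k-1)·k·(k+1)·(k+2)·(k+3)·(k+4) − (k-2)·(k-1)·k·(k+1)·(k+2)·(k+3) = (k-1)·k·(k+1)·(k+2)·(k+3)·[(k+4) − (k-2)] = 6·(k-1)·k·(k+1)·(k+2)·(k+3). The product of 5 consecutive integers is divisible by (5)! = 120, so h(k+1) − h(k) is divisible by 6·120 = 720. By the inductive hypothesis 720 | h(k), hence 720 | h(k+1).
By the principle of mathematical induction, the result holds for all m ≥ 3.
Therefore the largest such d is 720.

d = 720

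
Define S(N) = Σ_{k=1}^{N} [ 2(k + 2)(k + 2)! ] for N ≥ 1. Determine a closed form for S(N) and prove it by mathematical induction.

We claim S(N) = 2(N + 3)! - 12 for all N ≥ 1.
For the base case N = 1: S(1) = 36, and the closed form gives 36. They agree.
Inductive step: assume the claim holds for N = k, so S(k) = 2(k + 3)! - 12.
Then S(k+1) = S(k) + (2(k + 3)(k + 3)!) = (2(k + 3)! - 12) + (2(k + 3)(k + 3)!).
Simplifying, S(k+1) = 2((k+1) + 3)! - 12,
which is the closed form with N = k+1.
By the principle of mathematical induction, the result holds for all N ≥ 1.

S(N) = 2(N + 3)! - 12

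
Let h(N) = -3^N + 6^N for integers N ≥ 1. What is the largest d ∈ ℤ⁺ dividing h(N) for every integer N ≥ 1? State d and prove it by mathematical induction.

d = 3

Computing the first values: h(1) = 3 and h(2) = 27; gcd(3, 27) = 3, so d ≤ 3.
We prove 3 | -3^N + 6^N for all N ≥ 1 by induction on N.
Base step (N = 1): h(1) = 3 = 3·(1), so 3 | h(1).
Inductive step: suppose the statement holds for some i ≥ 1, i.e. 3 | h(i). Then
6^{i+1} − 3^{i+1} = 6·6^i − 3·3^i = 6·(6^i − 3^i) + (3)·3^i. The first term is divisible by 3 by the inductive hypothesis, and the second term (3)·3^i is divisible by 3 since 3 | 3. Hence 3 | h(i+1).
By the principle of mathematical induction, the result holds for all N ≥ 1.
Therefore the largest such d is 3.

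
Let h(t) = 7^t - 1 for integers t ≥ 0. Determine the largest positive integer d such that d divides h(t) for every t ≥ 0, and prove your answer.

d = 6

Computing the first values: h(0) = 0 and h(1) = 6; gcd(0, 6) = 6, so d ≤ 6.
We prove 6 | 7^t - 1 for all t ≥ 0 by induction on t.
For the base case t = 0: h(0) = 0 = 6·(0), so 6 | h(0).
Suppose the result is true for t = m, i.e. 6 | h(m). Then
h(m+1) = 7^(m+1) - 1 = 7·(7^m - 1) + 6 = 7·h(m) + 6. The first term is divisible by 6 by the inductive hypothesis, and 6 is divisible by 6. Hence 6 | h(m+1).
This completes the induction.
Therefore the largest such d is 6.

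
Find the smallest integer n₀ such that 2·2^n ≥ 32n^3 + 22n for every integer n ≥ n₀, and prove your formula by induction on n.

n₀ = 17

At n = 16: 131072 < 131424, so the inequality fails and n₀ ≥ 17. We prove 2·2^n ≥ 32n^3 + 22n for all n ≥ 17.
For the base case n = 17: 2·2^n = 262144 and 32n^3 + 22n = 157590, so 262144 ≥ 157590.
Suppose the result is true for n = p, so 2·2^p ≥ 32p^3 + 22p.
Then 2·2^(p + 1) = 2·(2·2^p) ≥ 2·(32p^3 + 22p).
Also, for p ≥ 17 we have 2·(32p^3 + 22p) ≥ 32(p+1)^3 + 22(p+1), since 2·(32p^3 + 22p) − (32(p+1)^3 + 22(p+1)) = 32p^3 - 96p^2 - 74p - 54, which is nonnegative for all p ≥ 17.
Combining, 2·2^(p + 1) ≥ 32(p+1)^3 + 22(p+1).
By the principle of mathematical induction, the result holds for all n ≥ 17.
Hence the smallest such n₀ is 17.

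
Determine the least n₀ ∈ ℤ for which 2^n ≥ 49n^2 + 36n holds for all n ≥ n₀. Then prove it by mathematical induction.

n₀ = 14

At n = 13: 8192 < 8749, so the inequality fails and n₀ ≥ 14. We prove 2^n ≥ 49n^2 + 36n for all n ≥ 14.
For the base case n = 14: 2^n = 16384 and 49n^2 + 36n = 10108, so 16384 ≥ 10108.
Suppose the result is true for n = k, so 2^k ≥ 49k^2 + 36k.
Then 2^(k + 1) = 2·(2^k) ≥ 2·(49k^2 + 36k).
Also, for k ≥ 14 we have 2·(49k^2 + 36k) ≥ 49(k+1)^2 + 36(k+1), since 2·(49k^2 + 36k) − (49(k+1)^2 + 36(k+1)) = 49k^2 - 62k - 85, which is nonnegative for all k ≥ 14.
Combining, 2^(k + 1) ≥ 49(k+1)^2 + 36(k+1).
Hence, by induction on n, the claim holds for every n ≥ 14.
Hence the smallest such n₀ is 14.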